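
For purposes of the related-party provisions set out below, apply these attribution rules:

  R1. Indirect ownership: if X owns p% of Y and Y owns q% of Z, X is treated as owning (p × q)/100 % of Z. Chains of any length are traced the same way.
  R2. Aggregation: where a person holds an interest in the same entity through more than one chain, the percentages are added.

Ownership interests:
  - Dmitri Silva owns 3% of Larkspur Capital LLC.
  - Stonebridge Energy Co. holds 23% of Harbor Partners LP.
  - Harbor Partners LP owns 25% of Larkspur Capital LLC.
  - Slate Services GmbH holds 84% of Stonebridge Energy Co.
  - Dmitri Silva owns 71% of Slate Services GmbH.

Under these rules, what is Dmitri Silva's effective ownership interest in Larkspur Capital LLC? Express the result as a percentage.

Chain via Slate Services GmbH → Stonebridge Energy Co. → Harbor Partners LP (R1): 71% × 84% × 23% × 25% = 3.4293% of Larkspur Capital LLC.
Direct interest in Larkspur Capital LLC: 3%.
Aggregating (R2): 3.4293% + 3% = 6.4293%.

6.4293%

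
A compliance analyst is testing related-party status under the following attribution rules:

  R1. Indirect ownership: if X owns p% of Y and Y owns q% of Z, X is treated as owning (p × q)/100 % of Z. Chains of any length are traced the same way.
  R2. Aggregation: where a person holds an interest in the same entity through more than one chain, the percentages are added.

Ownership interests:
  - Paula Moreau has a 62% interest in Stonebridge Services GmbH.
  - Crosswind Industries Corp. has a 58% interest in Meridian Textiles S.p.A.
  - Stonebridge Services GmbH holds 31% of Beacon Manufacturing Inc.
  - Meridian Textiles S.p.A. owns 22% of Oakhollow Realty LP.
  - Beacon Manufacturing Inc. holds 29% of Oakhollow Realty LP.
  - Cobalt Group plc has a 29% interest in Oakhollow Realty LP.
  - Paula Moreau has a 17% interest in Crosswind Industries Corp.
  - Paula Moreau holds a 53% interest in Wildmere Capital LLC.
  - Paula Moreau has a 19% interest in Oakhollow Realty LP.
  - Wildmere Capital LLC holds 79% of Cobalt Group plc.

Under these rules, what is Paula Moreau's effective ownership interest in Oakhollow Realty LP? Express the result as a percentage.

38.8853%

Chain via Wildmere Capital LLC → Cobalt Group plc (R1): 53% × 79% × 29% = 12.1423% of Oakhollow Realty LP.
Chain via Crosswind Industries Corp. → Meridian Textiles S.p.A. (R1): 17% × 58% × 22% = 2.1692% of Oakhollow Realty LP.
Chain via Stonebridge Services GmbH → Beacon Manufacturing Inc. (R1): 62% × 31% × 29% = 5.5738% of Oakhollow Realty LP.
Direct interest in Oakhollow Realty LP: 19%.
Aggregating (R2): 12.1423% + 2.1692% + 5.5738% + 19% = 38.8853%.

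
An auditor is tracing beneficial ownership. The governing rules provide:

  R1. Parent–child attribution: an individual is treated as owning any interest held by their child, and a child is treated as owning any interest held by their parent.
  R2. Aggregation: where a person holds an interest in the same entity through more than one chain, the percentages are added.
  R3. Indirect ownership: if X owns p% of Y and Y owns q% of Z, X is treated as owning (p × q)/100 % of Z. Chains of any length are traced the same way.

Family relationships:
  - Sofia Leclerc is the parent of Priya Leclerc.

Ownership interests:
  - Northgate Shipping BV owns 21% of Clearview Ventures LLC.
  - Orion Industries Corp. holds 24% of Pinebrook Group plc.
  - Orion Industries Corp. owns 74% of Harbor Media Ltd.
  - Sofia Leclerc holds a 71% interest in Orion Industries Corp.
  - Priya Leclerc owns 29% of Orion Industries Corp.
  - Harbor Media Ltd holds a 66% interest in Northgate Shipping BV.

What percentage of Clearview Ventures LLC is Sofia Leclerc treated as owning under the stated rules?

By parent–child attribution (R1), Sofia Leclerc is treated as also owning Priya Leclerc's interest in Orion Industries Corp, giving 71% + 29% = 100%.
Chain via Orion Industries Corp. → Harbor Media Ltd → Northgate Shipping BV (R3): 100% × 74% × 66% × 21% = 10.2564% of Clearview Ventures LLC.

10.2564%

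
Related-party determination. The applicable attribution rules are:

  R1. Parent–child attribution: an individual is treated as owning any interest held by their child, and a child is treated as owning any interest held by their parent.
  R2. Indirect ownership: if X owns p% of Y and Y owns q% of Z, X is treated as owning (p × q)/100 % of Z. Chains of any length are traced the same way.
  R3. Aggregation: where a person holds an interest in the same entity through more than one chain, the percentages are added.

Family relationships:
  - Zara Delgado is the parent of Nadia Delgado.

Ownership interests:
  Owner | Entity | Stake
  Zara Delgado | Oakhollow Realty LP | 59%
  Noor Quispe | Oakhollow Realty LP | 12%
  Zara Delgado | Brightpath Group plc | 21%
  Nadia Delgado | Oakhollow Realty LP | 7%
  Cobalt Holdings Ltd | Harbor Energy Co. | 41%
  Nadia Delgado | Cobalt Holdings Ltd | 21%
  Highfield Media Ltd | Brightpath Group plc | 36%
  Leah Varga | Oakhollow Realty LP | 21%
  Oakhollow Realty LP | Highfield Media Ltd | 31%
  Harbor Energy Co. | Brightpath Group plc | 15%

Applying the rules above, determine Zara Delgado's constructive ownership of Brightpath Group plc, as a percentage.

By parent–child attribution (R1), Zara Delgado is treated as also owning Nadia Delgado's interest in Oakhollow Realty LP, giving 59% + 7% = 66%.
By parent–child attribution (R1), Zara Delgado is treated as owning Nadia Delgado's 21% interest in Cobalt Holdings Ltd.
Chain via Oakhollow Realty LP → Highfield Media Ltd (R2): 66% × 31% × 36% = 7.3656% of Brightpath Group plc.
Direct interest in Brightpath Group plc: 21%.
Chain via Cobalt Holdings Ltd → Harbor Energy Co. (R2): 21% × 41% × 15% = 1.2915% of Brightpath Group plc.
Aggregating (R3): 7.3656% + 21% + 1.2915% = 29.6571%.

29.6571%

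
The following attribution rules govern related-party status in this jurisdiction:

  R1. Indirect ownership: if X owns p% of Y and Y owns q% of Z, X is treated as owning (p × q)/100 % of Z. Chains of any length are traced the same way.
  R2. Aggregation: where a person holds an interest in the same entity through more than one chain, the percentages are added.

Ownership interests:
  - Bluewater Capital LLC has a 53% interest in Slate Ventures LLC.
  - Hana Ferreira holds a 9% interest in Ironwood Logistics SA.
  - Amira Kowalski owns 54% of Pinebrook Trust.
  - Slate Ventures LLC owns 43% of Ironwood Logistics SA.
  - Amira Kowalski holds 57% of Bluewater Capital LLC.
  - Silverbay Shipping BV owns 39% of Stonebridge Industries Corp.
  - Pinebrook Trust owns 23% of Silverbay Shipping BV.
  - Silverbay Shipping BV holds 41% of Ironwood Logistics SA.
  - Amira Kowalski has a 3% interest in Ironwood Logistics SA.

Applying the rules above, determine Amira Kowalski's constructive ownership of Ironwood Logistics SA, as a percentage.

Chain via Pinebrook Trust → Silverbay Shipping BV (R1): 54% × 23% × 41% = 5.0922% of Ironwood Logistics SA.
Chain via Bluewater Capital LLC → Slate Ventures LLC (R1): 57% × 53% × 43% = 12.9903% of Ironwood Logistics SA.
Direct interest in Ironwood Logistics SA: 3%.
Aggregating (R2): 5.0922% + 12.9903% + 3% = 21.0825%.

21.0825%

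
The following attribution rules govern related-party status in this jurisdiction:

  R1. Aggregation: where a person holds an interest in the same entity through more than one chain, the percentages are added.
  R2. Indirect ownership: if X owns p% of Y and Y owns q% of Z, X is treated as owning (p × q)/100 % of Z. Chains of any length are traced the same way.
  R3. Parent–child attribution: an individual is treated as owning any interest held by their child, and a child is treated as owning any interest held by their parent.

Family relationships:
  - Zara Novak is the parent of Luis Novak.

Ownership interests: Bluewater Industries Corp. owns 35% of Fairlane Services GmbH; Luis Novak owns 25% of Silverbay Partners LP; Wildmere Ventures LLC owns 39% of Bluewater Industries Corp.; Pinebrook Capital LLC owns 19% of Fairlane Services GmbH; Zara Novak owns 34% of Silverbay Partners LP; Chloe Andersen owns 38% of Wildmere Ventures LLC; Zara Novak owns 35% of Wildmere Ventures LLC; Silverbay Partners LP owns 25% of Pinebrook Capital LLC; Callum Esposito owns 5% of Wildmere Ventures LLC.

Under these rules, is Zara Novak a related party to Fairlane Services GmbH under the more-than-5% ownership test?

Yes

By parent–child attribution (R3), Zara Novak is treated as also owning Luis Novak's interest in Silverbay Partners LP, giving 34% + 25% = 59%.
Chain via Wildmere Ventures LLC → Bluewater Industries Corp. (R2): 35% × 39% × 35% = 4.7775% of Fairlane Services GmbH.
Chain via Silverbay Partners LP → Pinebrook Capital LLC (R2): 59% × 25% × 19% = 2.8025% of Fairlane Services GmbH.
Aggregating (R1): 4.7775% + 2.8025% = 7.58%.
7.58% exceeds the 5% threshold, so Zara is a related party to Fairlane Services GmbH.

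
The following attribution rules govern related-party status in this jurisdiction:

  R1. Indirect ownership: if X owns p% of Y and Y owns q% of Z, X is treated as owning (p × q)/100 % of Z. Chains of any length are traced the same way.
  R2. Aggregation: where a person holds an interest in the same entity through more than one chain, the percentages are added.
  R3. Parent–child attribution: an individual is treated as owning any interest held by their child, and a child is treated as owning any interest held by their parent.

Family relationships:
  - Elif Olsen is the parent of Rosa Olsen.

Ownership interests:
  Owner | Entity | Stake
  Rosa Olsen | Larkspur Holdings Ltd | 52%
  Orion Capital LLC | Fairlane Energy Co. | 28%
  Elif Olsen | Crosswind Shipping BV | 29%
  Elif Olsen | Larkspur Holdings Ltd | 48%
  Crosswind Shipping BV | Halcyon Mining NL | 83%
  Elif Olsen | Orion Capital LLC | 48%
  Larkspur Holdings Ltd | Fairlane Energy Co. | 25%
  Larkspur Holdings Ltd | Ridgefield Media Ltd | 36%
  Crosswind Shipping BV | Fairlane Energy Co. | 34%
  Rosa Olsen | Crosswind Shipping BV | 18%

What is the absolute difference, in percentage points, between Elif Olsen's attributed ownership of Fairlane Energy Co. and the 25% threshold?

By parent–child attribution (R3), Elif Olsen is treated as also owning Rosa Olsen's interest in Crosswind Shipping BV, giving 29% + 18% = 47%.
By parent–child attribution (R3), Elif Olsen is treated as also owning Rosa Olsen's interest in Larkspur Holdings Ltd, giving 48% + 52% = 100%.
Chain via Orion Capital LLC (R1): 48% × 28% = 13.44% of Fairlane Energy Co.
Chain via Crosswind Shipping BV (R1): 47% × 34% = 15.98% of Fairlane Energy Co.
Chain via Larkspur Holdings Ltd (R1): 100% × 25% = 25% of Fairlane Energy Co.
Aggregating (R2): 13.44% + 15.98% + 25% = 54.42%.
54.42% exceeds the 25% threshold by 29.42 percentage points.

29.42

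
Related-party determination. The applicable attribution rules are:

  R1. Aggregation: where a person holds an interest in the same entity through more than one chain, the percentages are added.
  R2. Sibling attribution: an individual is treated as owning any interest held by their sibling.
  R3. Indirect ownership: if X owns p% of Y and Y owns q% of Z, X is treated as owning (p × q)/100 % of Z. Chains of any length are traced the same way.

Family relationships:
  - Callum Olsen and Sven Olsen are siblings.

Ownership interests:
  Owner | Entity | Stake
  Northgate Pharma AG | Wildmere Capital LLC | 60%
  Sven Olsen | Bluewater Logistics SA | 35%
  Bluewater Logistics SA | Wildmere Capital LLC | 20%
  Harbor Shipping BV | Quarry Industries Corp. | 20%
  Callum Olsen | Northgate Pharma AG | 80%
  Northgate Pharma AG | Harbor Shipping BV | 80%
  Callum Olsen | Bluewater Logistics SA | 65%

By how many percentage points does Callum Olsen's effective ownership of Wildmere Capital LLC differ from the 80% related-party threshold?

12

By sibling attribution (R2), Callum Olsen is treated as also owning Sven Olsen's interest in Bluewater Logistics SA, giving 65% + 35% = 100%.
Chain via Bluewater Logistics SA (R3): 100% × 20% = 20% of Wildmere Capital LLC.
Chain via Northgate Pharma AG (R3): 80% × 60% = 48% of Wildmere Capital LLC.
Aggregating (R1): 20% + 48% = 68%.
68% falls short of the 80% threshold by 12 percentage points.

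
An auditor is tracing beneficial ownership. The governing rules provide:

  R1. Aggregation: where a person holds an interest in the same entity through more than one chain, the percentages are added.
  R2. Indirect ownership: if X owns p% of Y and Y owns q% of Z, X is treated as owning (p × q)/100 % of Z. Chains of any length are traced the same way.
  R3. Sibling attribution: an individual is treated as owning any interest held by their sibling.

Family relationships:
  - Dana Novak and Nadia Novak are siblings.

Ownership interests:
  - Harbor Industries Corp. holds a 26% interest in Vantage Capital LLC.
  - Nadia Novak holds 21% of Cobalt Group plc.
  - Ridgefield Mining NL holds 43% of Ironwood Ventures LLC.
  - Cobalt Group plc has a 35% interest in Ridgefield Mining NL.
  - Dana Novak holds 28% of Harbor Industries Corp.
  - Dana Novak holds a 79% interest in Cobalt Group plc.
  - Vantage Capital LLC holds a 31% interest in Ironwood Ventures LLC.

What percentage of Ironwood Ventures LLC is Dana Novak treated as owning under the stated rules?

17.3068%

By sibling attribution (R3), Dana Novak is treated as also owning Nadia Novak's interest in Cobalt Group plc, giving 79% + 21% = 100%.
Chain via Harbor Industries Corp. → Vantage Capital LLC (R2): 28% × 26% × 31% = 2.2568% of Ironwood Ventures LLC.
Chain via Cobalt Group plc → Ridgefield Mining NL (R2): 100% × 35% × 43% = 15.05% of Ironwood Ventures LLC.
Aggregating (R1): 2.2568% + 15.05% = 17.3068%.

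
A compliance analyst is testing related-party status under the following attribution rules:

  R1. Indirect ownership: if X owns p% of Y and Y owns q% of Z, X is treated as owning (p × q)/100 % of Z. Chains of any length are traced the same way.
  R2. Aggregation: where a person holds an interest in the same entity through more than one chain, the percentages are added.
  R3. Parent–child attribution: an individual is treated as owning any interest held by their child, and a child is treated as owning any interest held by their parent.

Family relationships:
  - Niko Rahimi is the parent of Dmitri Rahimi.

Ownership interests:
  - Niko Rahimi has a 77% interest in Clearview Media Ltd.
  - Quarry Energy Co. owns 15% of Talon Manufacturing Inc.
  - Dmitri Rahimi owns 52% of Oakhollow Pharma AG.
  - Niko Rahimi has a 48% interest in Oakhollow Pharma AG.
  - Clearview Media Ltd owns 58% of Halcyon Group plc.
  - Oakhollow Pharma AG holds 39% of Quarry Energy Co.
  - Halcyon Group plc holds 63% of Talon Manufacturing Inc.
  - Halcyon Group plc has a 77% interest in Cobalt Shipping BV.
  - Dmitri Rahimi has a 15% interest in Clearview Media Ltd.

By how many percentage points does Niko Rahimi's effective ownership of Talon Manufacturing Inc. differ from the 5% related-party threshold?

By parent–child attribution (R3), Niko Rahimi is treated as also owning Dmitri Rahimi's interest in Oakhollow Pharma AG, giving 48% + 52% = 100%.
By parent–child attribution (R3), Niko Rahimi is treated as also owning Dmitri Rahimi's interest in Clearview Media Ltd, giving 77% + 15% = 92%.
Chain via Oakhollow Pharma AG → Quarry Energy Co. (R1): 100% × 39% × 15% = 5.85% of Talon Manufacturing Inc.
Chain via Clearview Media Ltd → Halcyon Group plc (R1): 92% × 58% × 63% = 33.6168% of Talon Manufacturing Inc.
Aggregating (R2): 5.85% + 33.6168% = 39.4668%.
39.4668% exceeds the 5% threshold by 34.4668 percentage points.

34.4668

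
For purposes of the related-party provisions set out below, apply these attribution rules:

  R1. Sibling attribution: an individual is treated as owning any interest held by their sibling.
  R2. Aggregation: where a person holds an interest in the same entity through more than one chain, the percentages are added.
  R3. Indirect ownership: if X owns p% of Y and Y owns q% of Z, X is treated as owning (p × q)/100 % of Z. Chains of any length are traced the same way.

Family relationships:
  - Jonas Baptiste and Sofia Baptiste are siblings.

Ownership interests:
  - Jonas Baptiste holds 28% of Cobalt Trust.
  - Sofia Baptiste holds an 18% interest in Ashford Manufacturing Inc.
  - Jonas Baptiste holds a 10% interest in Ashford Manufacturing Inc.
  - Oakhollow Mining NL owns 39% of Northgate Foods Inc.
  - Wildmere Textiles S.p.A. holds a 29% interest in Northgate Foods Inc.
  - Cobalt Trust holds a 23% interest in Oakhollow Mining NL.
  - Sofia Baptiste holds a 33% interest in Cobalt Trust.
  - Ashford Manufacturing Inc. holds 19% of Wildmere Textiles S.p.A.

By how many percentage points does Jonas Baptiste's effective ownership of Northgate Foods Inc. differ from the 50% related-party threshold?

By sibling attribution (R1), Jonas Baptiste is treated as also owning Sofia Baptiste's interest in Ashford Manufacturing Inc, giving 10% + 18% = 28%.
By sibling attribution (R1), Jonas Baptiste is treated as also owning Sofia Baptiste's interest in Cobalt Trust, giving 28% + 33% = 61%.
Chain via Ashford Manufacturing Inc. → Wildmere Textiles S.p.A. (R3): 28% × 19% × 29% = 1.5428% of Northgate Foods Inc.
Chain via Cobalt Trust → Oakhollow Mining NL (R3): 61% × 23% × 39% = 5.4717% of Northgate Foods Inc.
Aggregating (R2): 1.5428% + 5.4717% = 7.0145%.
7.0145% falls short of the 50% threshold by 42.9855 percentage points.

42.9855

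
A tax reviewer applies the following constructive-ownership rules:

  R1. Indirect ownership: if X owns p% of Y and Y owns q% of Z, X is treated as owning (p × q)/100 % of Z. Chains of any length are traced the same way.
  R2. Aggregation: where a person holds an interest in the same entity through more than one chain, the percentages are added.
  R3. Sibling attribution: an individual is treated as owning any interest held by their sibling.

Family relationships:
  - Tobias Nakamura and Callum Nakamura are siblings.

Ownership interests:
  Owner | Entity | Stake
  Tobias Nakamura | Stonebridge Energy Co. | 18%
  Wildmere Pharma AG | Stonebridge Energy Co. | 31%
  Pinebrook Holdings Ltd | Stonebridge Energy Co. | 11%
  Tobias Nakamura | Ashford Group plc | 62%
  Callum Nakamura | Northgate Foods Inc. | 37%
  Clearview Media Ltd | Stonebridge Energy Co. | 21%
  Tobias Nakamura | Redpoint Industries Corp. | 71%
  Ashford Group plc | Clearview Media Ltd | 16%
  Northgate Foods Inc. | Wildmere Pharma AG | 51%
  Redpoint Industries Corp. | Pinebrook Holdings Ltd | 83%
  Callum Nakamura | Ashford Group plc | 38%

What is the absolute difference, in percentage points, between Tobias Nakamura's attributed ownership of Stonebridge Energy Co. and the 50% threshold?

By sibling attribution (R3), Tobias Nakamura is treated as also owning Callum Nakamura's interest in Ashford Group plc, giving 62% + 38% = 100%.
By sibling attribution (R3), Tobias Nakamura is treated as owning Callum Nakamura's 37% interest in Northgate Foods Inc.
Chain via Ashford Group plc → Clearview Media Ltd (R1): 100% × 16% × 21% = 3.36% of Stonebridge Energy Co.
Chain via Redpoint Industries Corp. → Pinebrook Holdings Ltd (R1): 71% × 83% × 11% = 6.4823% of Stonebridge Energy Co.
Direct interest in Stonebridge Energy Co: 18%.
Chain via Northgate Foods Inc. → Wildmere Pharma AG (R1): 37% × 51% × 31% = 5.8497% of Stonebridge Energy Co.
Aggregating (R2): 3.36% + 6.4823% + 18% + 5.8497% = 33.692%.
33.692% falls short of the 50% threshold by 16.308 percentage points.

16.308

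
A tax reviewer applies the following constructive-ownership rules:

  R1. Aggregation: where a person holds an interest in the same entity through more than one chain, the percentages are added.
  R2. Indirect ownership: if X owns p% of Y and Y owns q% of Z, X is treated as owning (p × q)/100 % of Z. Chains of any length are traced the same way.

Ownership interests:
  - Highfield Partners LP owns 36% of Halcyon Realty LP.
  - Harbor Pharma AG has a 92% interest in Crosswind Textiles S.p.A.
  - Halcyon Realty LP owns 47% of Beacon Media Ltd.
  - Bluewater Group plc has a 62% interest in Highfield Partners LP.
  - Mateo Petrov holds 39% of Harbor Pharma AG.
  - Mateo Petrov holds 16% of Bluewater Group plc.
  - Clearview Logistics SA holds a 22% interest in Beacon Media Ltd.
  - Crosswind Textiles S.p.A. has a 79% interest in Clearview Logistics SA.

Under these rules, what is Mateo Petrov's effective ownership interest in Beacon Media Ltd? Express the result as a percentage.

Chain via Bluewater Group plc → Highfield Partners LP → Halcyon Realty LP (R2): 16% × 62% × 36% × 47% = 1.678464% of Beacon Media Ltd.
Chain via Harbor Pharma AG → Crosswind Textiles S.p.A. → Clearview Logistics SA (R2): 39% × 92% × 79% × 22% = 6.235944% of Beacon Media Ltd.
Aggregating (R1): 1.678464% + 6.235944% = 7.914408%.

7.914408%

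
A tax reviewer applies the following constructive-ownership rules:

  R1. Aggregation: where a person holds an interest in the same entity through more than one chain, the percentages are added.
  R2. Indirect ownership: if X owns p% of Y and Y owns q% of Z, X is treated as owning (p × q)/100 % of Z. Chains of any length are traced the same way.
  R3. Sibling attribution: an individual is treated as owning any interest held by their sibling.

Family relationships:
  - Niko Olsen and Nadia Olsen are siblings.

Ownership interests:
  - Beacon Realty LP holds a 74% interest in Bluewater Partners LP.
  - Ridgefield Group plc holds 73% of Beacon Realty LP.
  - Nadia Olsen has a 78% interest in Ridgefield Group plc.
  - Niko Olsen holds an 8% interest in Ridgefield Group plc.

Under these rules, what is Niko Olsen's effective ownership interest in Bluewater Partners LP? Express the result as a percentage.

By sibling attribution (R3), Niko Olsen is treated as also owning Nadia Olsen's interest in Ridgefield Group plc, giving 8% + 78% = 86%.
Chain via Ridgefield Group plc → Beacon Realty LP (R2): 86% × 73% × 74% = 46.4572% of Bluewater Partners LP.

46.4572%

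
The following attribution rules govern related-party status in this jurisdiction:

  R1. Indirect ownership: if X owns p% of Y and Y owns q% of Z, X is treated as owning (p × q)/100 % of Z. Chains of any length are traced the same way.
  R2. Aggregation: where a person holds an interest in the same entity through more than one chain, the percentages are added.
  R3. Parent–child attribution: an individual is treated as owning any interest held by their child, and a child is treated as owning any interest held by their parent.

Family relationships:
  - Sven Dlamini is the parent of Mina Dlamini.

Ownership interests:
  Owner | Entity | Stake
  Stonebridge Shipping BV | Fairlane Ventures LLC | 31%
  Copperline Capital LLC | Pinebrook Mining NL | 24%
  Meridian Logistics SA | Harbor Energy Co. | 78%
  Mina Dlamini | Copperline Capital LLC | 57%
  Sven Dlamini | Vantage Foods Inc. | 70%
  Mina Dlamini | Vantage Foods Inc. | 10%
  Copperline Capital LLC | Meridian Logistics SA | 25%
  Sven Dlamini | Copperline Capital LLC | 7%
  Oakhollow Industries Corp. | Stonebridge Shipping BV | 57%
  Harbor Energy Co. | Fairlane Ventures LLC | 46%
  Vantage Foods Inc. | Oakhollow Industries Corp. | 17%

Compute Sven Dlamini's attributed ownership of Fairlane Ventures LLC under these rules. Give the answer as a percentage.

8.14392%

By parent–child attribution (R3), Sven Dlamini is treated as also owning Mina Dlamini's interest in Vantage Foods Inc, giving 70% + 10% = 80%.
By parent–child attribution (R3), Sven Dlamini is treated as also owning Mina Dlamini's interest in Copperline Capital LLC, giving 7% + 57% = 64%.
Chain via Vantage Foods Inc. → Oakhollow Industries Corp. → Stonebridge Shipping BV (R1): 80% × 17% × 57% × 31% = 2.40312% of Fairlane Ventures LLC.
Chain via Copperline Capital LLC → Meridian Logistics SA → Harbor Energy Co. (R1): 64% × 25% × 78% × 46% = 5.7408% of Fairlane Ventures LLC.
Aggregating (R2): 2.40312% + 5.7408% = 8.14392%.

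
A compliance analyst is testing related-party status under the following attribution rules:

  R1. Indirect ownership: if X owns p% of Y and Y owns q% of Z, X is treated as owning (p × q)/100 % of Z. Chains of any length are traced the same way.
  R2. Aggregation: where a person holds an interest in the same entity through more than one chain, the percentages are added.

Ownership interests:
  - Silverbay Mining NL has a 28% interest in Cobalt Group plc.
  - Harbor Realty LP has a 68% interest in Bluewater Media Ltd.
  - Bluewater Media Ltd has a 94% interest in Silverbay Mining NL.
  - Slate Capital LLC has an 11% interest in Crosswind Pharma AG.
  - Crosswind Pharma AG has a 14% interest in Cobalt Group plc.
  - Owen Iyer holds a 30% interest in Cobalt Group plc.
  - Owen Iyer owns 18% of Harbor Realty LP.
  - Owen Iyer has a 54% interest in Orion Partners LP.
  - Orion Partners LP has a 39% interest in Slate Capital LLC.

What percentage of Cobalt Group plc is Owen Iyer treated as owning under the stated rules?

33.545892%

Chain via Harbor Realty LP → Bluewater Media Ltd → Silverbay Mining NL (R1): 18% × 68% × 94% × 28% = 3.221568% of Cobalt Group plc.
Chain via Orion Partners LP → Slate Capital LLC → Crosswind Pharma AG (R1): 54% × 39% × 11% × 14% = 0.324324% of Cobalt Group plc.
Direct interest in Cobalt Group plc: 30%.
Aggregating (R2): 3.221568% + 0.324324% + 30% = 33.545892%.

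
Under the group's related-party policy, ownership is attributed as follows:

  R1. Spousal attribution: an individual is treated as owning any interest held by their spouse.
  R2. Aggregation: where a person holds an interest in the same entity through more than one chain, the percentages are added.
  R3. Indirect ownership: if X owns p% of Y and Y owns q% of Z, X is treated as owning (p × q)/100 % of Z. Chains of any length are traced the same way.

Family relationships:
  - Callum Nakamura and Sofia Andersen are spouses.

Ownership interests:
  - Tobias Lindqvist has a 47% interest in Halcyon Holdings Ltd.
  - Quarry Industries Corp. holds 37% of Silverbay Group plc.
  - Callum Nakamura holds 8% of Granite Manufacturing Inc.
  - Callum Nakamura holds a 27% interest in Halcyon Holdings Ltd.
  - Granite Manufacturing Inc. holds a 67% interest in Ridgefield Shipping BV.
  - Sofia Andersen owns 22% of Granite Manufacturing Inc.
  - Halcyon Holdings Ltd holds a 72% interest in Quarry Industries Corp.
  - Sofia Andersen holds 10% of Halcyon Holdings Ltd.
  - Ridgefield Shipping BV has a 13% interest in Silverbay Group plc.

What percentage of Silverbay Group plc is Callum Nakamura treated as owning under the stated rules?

12.4698%

By spousal attribution (R1), Callum Nakamura is treated as also owning Sofia Andersen's interest in Granite Manufacturing Inc, giving 8% + 22% = 30%.
By spousal attribution (R1), Callum Nakamura is treated as also owning Sofia Andersen's interest in Halcyon Holdings Ltd, giving 27% + 10% = 37%.
Chain via Granite Manufacturing Inc. → Ridgefield Shipping BV (R3): 30% × 67% × 13% = 2.613% of Silverbay Group plc.
Chain via Halcyon Holdings Ltd → Quarry Industries Corp. (R3): 37% × 72% × 37% = 9.8568% of Silverbay Group plc.
Aggregating (R2): 2.613% + 9.8568% = 12.4698%.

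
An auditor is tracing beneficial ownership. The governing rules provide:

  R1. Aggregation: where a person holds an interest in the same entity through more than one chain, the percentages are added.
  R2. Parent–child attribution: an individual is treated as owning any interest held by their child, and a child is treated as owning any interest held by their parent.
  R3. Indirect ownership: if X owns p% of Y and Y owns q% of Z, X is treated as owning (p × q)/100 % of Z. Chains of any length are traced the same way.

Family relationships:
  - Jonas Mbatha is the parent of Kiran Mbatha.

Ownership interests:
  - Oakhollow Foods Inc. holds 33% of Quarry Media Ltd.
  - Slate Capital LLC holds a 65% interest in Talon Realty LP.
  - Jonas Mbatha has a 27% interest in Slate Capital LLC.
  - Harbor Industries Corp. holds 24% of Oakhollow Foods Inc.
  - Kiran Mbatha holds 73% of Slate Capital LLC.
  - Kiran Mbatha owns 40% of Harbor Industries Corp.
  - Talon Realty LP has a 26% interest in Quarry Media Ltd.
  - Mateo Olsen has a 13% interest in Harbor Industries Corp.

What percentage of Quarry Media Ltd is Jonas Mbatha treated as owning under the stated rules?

20.068%

By parent–child attribution (R2), Jonas Mbatha is treated as also owning Kiran Mbatha's interest in Slate Capital LLC, giving 27% + 73% = 100%.
By parent–child attribution (R2), Jonas Mbatha is treated as owning Kiran Mbatha's 40% interest in Harbor Industries Corp.
Chain via Slate Capital LLC → Talon Realty LP (R3): 100% × 65% × 26% = 16.9% of Quarry Media Ltd.
Chain via Harbor Industries Corp. → Oakhollow Foods Inc. (R3): 40% × 24% × 33% = 3.168% of Quarry Media Ltd.
Aggregating (R1): 16.9% + 3.168% = 20.068%.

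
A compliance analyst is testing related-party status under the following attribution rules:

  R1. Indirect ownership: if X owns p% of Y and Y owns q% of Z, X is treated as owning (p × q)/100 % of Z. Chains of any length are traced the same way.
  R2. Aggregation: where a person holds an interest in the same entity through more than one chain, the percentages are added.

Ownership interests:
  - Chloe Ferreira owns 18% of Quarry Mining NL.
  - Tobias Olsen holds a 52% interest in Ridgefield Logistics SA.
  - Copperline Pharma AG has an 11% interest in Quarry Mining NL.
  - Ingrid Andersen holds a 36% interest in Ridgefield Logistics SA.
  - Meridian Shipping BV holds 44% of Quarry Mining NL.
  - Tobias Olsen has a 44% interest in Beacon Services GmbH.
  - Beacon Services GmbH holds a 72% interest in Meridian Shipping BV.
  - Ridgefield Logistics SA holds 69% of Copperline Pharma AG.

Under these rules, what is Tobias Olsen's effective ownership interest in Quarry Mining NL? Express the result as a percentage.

Chain via Ridgefield Logistics SA → Copperline Pharma AG (R1): 52% × 69% × 11% = 3.9468% of Quarry Mining NL.
Chain via Beacon Services GmbH → Meridian Shipping BV (R1): 44% × 72% × 44% = 13.9392% of Quarry Mining NL.
Aggregating (R2): 3.9468% + 13.9392% = 17.886%.

17.886%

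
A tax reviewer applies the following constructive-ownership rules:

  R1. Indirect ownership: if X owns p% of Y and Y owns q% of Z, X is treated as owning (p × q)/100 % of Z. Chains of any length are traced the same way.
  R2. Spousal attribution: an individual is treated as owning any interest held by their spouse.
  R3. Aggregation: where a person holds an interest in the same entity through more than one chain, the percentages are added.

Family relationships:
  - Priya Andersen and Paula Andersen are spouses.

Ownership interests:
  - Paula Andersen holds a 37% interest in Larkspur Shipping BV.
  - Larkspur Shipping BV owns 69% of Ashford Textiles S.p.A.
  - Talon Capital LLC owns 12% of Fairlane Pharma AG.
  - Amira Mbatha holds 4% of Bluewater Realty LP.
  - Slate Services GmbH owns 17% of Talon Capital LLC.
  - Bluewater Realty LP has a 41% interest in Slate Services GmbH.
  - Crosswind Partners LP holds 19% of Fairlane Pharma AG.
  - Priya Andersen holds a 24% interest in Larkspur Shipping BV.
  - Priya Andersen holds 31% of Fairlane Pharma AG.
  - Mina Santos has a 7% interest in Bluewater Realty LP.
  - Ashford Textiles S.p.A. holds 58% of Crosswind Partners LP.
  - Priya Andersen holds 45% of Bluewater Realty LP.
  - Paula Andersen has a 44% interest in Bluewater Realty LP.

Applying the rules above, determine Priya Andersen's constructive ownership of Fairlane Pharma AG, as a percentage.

36.382714%

By spousal attribution (R2), Priya Andersen is treated as also owning Paula Andersen's interest in Bluewater Realty LP, giving 45% + 44% = 89%.
By spousal attribution (R2), Priya Andersen is treated as also owning Paula Andersen's interest in Larkspur Shipping BV, giving 24% + 37% = 61%.
Chain via Bluewater Realty LP → Slate Services GmbH → Talon Capital LLC (R1): 89% × 41% × 17% × 12% = 0.744396% of Fairlane Pharma AG.
Chain via Larkspur Shipping BV → Ashford Textiles S.p.A. → Crosswind Partners LP (R1): 61% × 69% × 58% × 19% = 4.638318% of Fairlane Pharma AG.
Direct interest in Fairlane Pharma AG: 31%.
Aggregating (R3): 0.744396% + 4.638318% + 31% = 36.382714%.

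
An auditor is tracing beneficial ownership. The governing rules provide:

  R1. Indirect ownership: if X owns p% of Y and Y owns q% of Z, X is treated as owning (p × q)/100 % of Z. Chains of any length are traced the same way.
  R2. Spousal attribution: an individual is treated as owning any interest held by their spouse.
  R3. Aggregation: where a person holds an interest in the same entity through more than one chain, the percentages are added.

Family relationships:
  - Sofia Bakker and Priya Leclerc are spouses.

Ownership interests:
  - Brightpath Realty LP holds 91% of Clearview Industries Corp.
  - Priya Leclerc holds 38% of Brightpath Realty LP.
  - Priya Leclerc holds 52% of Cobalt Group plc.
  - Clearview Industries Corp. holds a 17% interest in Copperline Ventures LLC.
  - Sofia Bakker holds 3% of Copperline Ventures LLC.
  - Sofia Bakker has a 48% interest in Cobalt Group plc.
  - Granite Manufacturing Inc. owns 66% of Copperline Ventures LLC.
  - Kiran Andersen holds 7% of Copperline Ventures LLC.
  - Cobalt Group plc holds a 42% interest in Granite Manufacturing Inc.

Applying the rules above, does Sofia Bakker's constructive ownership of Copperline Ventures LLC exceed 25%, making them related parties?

By spousal attribution (R2), Sofia Bakker is treated as also owning Priya Leclerc's interest in Cobalt Group plc, giving 48% + 52% = 100%.
By spousal attribution (R2), Sofia Bakker is treated as owning Priya Leclerc's 38% interest in Brightpath Realty LP.
Chain via Cobalt Group plc → Granite Manufacturing Inc. (R1): 100% × 42% × 66% = 27.72% of Copperline Ventures LLC.
Direct interest in Copperline Ventures LLC: 3%.
Chain via Brightpath Realty LP → Clearview Industries Corp. (R1): 38% × 91% × 17% = 5.8786% of Copperline Ventures LLC.
Aggregating (R3): 27.72% + 3% + 5.8786% = 36.5986%.
36.5986% exceeds the 25% threshold, so Sofia is a related party to Copperline Ventures LLC.

Yes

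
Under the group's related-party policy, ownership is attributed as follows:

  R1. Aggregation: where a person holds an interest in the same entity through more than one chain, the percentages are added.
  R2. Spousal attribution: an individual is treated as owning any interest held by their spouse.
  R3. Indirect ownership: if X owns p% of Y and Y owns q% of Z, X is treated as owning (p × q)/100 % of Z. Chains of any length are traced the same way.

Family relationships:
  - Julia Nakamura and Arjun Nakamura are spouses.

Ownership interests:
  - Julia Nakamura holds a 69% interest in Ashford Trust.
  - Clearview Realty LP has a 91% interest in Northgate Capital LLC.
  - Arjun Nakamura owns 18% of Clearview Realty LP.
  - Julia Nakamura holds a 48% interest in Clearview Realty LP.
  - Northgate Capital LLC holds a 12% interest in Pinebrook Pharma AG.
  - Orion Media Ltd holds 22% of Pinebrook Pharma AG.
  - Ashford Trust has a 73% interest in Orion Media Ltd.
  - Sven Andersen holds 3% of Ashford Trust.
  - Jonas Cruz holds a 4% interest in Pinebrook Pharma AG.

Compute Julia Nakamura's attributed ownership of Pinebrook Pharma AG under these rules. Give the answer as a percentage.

18.2886%

By spousal attribution (R2), Julia Nakamura is treated as also owning Arjun Nakamura's interest in Clearview Realty LP, giving 48% + 18% = 66%.
Chain via Ashford Trust → Orion Media Ltd (R3): 69% × 73% × 22% = 11.0814% of Pinebrook Pharma AG.
Chain via Clearview Realty LP → Northgate Capital LLC (R3): 66% × 91% × 12% = 7.2072% of Pinebrook Pharma AG.
Aggregating (R1): 11.0814% + 7.2072% = 18.2886%.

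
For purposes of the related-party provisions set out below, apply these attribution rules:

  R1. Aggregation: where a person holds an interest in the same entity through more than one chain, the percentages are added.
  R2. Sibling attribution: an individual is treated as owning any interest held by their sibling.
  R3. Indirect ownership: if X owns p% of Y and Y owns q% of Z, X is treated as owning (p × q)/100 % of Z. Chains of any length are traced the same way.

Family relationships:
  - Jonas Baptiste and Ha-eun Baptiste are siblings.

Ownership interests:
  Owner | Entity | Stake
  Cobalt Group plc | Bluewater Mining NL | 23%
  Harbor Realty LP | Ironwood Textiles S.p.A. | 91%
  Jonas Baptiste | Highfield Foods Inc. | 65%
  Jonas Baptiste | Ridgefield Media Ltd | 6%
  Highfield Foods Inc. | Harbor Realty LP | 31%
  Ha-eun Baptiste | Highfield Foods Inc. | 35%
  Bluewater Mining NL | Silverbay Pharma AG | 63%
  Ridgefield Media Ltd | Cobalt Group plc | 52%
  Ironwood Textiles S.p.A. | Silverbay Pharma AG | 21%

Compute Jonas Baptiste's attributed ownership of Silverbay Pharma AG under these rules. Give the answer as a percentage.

By sibling attribution (R2), Jonas Baptiste is treated as also owning Ha-eun Baptiste's interest in Highfield Foods Inc, giving 65% + 35% = 100%.
Chain via Ridgefield Media Ltd → Cobalt Group plc → Bluewater Mining NL (R3): 6% × 52% × 23% × 63% = 0.452088% of Silverbay Pharma AG.
Chain via Highfield Foods Inc. → Harbor Realty LP → Ironwood Textiles S.p.A. (R3): 100% × 31% × 91% × 21% = 5.9241% of Silverbay Pharma AG.
Aggregating (R1): 0.452088% + 5.9241% = 6.376188%.

6.376188%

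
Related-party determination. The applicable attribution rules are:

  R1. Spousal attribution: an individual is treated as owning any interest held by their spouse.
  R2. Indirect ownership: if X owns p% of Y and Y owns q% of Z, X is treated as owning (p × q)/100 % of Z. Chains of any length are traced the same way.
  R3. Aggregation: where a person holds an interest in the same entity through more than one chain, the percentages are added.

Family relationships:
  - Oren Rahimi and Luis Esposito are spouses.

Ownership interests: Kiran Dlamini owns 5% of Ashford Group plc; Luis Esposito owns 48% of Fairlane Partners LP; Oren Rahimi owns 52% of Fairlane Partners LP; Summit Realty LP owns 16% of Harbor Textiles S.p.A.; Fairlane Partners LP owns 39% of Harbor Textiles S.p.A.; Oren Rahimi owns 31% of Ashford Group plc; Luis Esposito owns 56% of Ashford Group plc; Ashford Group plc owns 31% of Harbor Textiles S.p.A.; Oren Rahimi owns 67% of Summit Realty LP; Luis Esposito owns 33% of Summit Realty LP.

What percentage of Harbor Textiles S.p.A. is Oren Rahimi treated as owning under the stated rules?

81.97%

By spousal attribution (R1), Oren Rahimi is treated as also owning Luis Esposito's interest in Fairlane Partners LP, giving 52% + 48% = 100%.
By spousal attribution (R1), Oren Rahimi is treated as also owning Luis Esposito's interest in Ashford Group plc, giving 31% + 56% = 87%.
By spousal attribution (R1), Oren Rahimi is treated as also owning Luis Esposito's interest in Summit Realty LP, giving 67% + 33% = 100%.
Chain via Fairlane Partners LP (R2): 100% × 39% = 39% of Harbor Textiles S.p.A.
Chain via Ashford Group plc (R2): 87% × 31% = 26.97% of Harbor Textiles S.p.A.
Chain via Summit Realty LP (R2): 100% × 16% = 16% of Harbor Textiles S.p.A.
Aggregating (R3): 39% + 26.97% + 16% = 81.97%.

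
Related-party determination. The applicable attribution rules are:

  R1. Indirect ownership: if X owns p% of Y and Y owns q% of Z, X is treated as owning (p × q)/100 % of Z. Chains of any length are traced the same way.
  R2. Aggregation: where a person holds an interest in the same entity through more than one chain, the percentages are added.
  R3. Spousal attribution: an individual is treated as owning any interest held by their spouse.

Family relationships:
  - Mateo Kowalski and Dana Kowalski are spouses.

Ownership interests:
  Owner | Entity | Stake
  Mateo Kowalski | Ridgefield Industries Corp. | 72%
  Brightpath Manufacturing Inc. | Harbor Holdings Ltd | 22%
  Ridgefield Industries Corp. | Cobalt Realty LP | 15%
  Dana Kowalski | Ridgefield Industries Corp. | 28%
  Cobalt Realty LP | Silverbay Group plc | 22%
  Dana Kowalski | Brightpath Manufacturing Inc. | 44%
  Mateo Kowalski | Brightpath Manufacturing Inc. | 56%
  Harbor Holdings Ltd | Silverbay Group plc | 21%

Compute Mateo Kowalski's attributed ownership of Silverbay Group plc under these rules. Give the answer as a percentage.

By spousal attribution (R3), Mateo Kowalski is treated as also owning Dana Kowalski's interest in Ridgefield Industries Corp, giving 72% + 28% = 100%.
By spousal attribution (R3), Mateo Kowalski is treated as also owning Dana Kowalski's interest in Brightpath Manufacturing Inc, giving 56% + 44% = 100%.
Chain via Ridgefield Industries Corp. → Cobalt Realty LP (R1): 100% × 15% × 22% = 3.3% of Silverbay Group plc.
Chain via Brightpath Manufacturing Inc. → Harbor Holdings Ltd (R1): 100% × 22% × 21% = 4.62% of Silverbay Group plc.
Aggregating (R2): 3.3% + 4.62% = 7.92%.

7.92%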